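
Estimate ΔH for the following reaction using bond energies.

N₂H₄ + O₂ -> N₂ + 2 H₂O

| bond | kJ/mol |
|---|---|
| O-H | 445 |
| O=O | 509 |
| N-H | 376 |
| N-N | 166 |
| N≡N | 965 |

Bonds broken (reactants):
  N-H: 4 × 376 = 1504
  N-N: 1 × 166 = 166
  O=O: 1 × 509 = 509
  Σ(broken) = 2179 kJ
Bonds formed (products):
  N≡N: 1 × 965 = 965
  O-H: 4 × 445 = 1780
  Σ(formed) = 2745 kJ
ΔH = Σ(broken) − Σ(formed) = 2179 − 2745 = −566 kJ

ΔH ≈ −566 kJ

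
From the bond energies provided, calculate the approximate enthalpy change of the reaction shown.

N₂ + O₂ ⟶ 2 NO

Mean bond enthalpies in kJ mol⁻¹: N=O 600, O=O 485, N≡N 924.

ΔH ≈ +209 kJ

Bonds broken (reactants):
  N≡N: 1 × 924 = 924
  O=O: 1 × 485 = 485
  Σ(broken) = 1409 kJ
Bonds formed (products):
  N=O: 2 × 600 = 1200
  Σ(formed) = 1200 kJ
ΔH = Σ(broken) − Σ(formed) = 1409 − 1200 = +209 kJ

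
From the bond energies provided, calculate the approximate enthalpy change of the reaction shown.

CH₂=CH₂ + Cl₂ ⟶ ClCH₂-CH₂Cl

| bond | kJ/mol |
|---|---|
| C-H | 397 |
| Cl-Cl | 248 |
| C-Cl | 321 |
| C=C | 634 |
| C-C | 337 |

ΔH ≈ −97 kJ

Bonds broken (reactants):
  C-H: 4 × 397 = 1588
  C=C: 1 × 634 = 634
  Cl-Cl: 1 × 248 = 248
  Σ(broken) = 2470 kJ
Bonds formed (products):
  C-C: 1 × 337 = 337
  C-Cl: 2 × 321 = 642
  C-H: 4 × 397 = 1588
  Σ(formed) = 2567 kJ
ΔH = Σ(broken) − Σ(formed) = 2470 − 2567 = −97 kJ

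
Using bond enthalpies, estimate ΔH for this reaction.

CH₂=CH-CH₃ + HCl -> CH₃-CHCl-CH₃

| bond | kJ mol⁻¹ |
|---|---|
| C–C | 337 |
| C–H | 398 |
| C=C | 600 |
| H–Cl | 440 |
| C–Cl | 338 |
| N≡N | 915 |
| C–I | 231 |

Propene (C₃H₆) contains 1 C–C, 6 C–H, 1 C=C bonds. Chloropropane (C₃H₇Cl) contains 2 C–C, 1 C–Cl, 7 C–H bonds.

ΔH ≈ −33 kJ

Bonds broken (reactants):
  C–C: 1 × 337 = 337
  C–H: 6 × 398 = 2388
  C=C: 1 × 600 = 600
  H–Cl: 1 × 440 = 440
  Σ(broken) = 3765 kJ
Bonds formed (products):
  C–C: 2 × 337 = 674
  C–Cl: 1 × 338 = 338
  C–H: 7 × 398 = 2786
  Σ(formed) = 3798 kJ
ΔH = Σ(broken) − Σ(formed) = 3765 − 3798 = −33 kJ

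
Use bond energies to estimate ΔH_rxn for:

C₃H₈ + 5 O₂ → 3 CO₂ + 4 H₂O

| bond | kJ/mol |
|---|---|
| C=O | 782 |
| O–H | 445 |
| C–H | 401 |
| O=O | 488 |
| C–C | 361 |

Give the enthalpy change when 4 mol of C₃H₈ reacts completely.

ΔH = −7528 kJ

Bonds broken (reactants):
  C–C: 2 × 361 = 722
  C–H: 8 × 401 = 3208
  O=O: 5 × 488 = 2440
  Σ(broken) = 6370 kJ
Bonds formed (products):
  C=O: 6 × 782 = 4692
  O–H: 8 × 445 = 3560
  Σ(formed) = 8252 kJ
ΔH = Σ(broken) − Σ(formed) = 6370 − 8252 = −1882 kJ
For 4× the reaction as written: 4 × (−1882) = −7528 kJ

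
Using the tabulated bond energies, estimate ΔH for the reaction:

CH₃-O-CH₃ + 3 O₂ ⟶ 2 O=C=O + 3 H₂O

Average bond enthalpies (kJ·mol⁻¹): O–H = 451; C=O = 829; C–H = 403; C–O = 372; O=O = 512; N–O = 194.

Bonds broken (reactants):
  C–H: 6 × 403 = 2418
  C–O: 2 × 372 = 744
  O=O: 3 × 512 = 1536
  Σ(broken) = 4698 kJ
Bonds formed (products):
  C=O: 4 × 829 = 3316
  O–H: 6 × 451 = 2706
  Σ(formed) = 6022 kJ
ΔH = Σ(broken) − Σ(formed) = 4698 − 6022 = −1324 kJ

ΔH ≈ −1324 kJ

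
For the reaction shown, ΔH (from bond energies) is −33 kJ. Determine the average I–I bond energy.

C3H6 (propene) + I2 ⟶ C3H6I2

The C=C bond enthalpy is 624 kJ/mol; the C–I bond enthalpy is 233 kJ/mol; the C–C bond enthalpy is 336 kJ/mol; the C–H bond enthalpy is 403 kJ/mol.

Let D be the I–I bond energy.
Σ(broken) = 1×336 + 6×403 + 1×624 + 1×D = 3378 + D
Σ(formed) = 2×336 + 6×403 + 2×233 = 3556
ΔH = Σ(broken) − Σ(formed) = (3378 + D) − (3556) = −178 + D
Setting this equal to −33 kJ gives D = 145 kJ/mol.

D(I–I) ≈ 145 kJ/mol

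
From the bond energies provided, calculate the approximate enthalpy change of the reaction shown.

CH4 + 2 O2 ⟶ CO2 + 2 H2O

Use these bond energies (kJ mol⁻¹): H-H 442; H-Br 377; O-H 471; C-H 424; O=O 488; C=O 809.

ΔH ≈ −830 kJ

Bonds broken (reactants):
  C-H: 4 × 424 = 1696
  O=O: 2 × 488 = 976
  Σ(broken) = 2672 kJ
Bonds formed (products):
  C=O: 2 × 809 = 1618
  O-H: 4 × 471 = 1884
  Σ(formed) = 3502 kJ
ΔH = Σ(broken) − Σ(formed) = 2672 − 3502 = −830 kJ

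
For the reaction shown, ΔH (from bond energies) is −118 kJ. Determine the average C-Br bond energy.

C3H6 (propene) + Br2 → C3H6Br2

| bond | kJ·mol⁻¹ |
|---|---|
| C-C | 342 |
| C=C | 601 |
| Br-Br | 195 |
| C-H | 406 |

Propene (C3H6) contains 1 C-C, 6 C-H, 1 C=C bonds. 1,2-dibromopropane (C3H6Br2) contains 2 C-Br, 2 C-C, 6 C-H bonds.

Let D be the C-Br bond energy.
Σ(broken) = 1×195 + 1×342 + 6×406 + 1×601 = 3574
Σ(formed) = 2×D + 2×342 + 6×406 = 3120 + 2D
ΔH = Σ(broken) − Σ(formed) = (3574) − (3120 + 2D) = +454 − 2D
Setting this equal to −118 kJ gives 2D = 572, so D = 286 kJ/mol.

D(C-Br) ≈ 286 kJ/mol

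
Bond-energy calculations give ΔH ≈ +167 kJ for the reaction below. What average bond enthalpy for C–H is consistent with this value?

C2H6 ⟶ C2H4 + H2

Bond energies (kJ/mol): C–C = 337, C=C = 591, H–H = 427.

D(C–H) ≈ 424 kJ/mol

Let D be the C–H bond energy.
Σ(broken) = 1×337 + 6×D = 337 + 6D
Σ(formed) = 4×D + 1×591 + 1×427 = 1018 + 4D
ΔH = Σ(broken) − Σ(formed) = (337 + 6D) − (1018 + 4D) = −681 + 2D
Setting this equal to +167 kJ gives 2D = 848, so D = 424 kJ/mol.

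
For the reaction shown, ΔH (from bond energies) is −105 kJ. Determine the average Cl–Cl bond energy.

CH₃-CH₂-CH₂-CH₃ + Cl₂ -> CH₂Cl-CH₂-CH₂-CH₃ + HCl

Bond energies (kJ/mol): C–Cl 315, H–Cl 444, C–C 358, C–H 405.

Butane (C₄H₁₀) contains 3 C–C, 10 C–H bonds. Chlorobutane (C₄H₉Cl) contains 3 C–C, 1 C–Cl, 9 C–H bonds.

D(Cl–Cl) ≈ 249 kJ/mol

Let D be the Cl–Cl bond energy.
Σ(broken) = 3×358 + 10×405 + 1×D = 5124 + D
Σ(formed) = 3×358 + 1×315 + 9×405 + 1×444 = 5478
ΔH = Σ(broken) − Σ(formed) = (5124 + D) − (5478) = −354 + D
Setting this equal to −105 kJ gives D = 249 kJ/mol.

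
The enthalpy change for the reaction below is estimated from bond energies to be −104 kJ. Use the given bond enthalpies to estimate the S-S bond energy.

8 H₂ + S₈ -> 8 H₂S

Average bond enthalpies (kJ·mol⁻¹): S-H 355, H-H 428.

D(S-S) ≈ 269 kJ/mol

Let D be the S-S bond energy.
Σ(broken) = 8×428 + 8×D = 3424 + 8D
Σ(formed) = 16×355 = 5680
ΔH = Σ(broken) − Σ(formed) = (3424 + 8D) − (5680) = −2256 + 8D
Setting this equal to −104 kJ gives 8D = 2152, so D = 269 kJ/mol.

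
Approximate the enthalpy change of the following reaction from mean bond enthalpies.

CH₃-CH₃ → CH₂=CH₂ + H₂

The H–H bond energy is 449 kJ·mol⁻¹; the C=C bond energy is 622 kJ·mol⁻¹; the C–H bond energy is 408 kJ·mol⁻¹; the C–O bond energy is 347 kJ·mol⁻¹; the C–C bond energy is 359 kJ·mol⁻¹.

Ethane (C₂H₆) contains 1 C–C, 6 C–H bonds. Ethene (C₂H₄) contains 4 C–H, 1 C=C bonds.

Bonds broken (reactants):
  C–C: 1 × 359 = 359
  C–H: 6 × 408 = 2448
  Σ(broken) = 2807 kJ
Bonds formed (products):
  C–H: 4 × 408 = 1632
  C=C: 1 × 622 = 622
  H–H: 1 × 449 = 449
  Σ(formed) = 2703 kJ
ΔH = Σ(broken) − Σ(formed) = 2807 − 2703 = +104 kJ

ΔH ≈ +104 kJ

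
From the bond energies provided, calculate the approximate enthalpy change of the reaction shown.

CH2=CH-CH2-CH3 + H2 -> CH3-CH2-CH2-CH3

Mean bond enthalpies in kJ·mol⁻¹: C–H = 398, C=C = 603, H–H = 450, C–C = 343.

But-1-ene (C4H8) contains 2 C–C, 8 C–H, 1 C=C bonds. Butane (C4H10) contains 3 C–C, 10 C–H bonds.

ΔH ≈ −86 kJ

Bonds broken (reactants):
  C–C: 2 × 343 = 686
  C–H: 8 × 398 = 3184
  C=C: 1 × 603 = 603
  H–H: 1 × 450 = 450
  Σ(broken) = 4923 kJ
Bonds formed (products):
  C–C: 3 × 343 = 1029
  C–H: 10 × 398 = 3980
  Σ(formed) = 5009 kJ
ΔH = Σ(broken) − Σ(formed) = 4923 − 5009 = −86 kJ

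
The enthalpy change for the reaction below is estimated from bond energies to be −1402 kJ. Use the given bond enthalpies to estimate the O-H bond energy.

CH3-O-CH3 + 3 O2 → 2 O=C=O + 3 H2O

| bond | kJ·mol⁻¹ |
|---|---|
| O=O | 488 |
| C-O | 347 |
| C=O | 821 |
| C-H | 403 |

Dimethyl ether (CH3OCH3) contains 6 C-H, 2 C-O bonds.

Let D be the O-H bond energy.
Σ(broken) = 6×403 + 2×347 + 3×488 = 4576
Σ(formed) = 4×821 + 6×D = 3284 + 6D
ΔH = Σ(broken) − Σ(formed) = (4576) − (3284 + 6D) = +1292 − 6D
Setting this equal to −1402 kJ gives 6D = 2694, so D = 449 kJ/mol.

D(O-H) ≈ 449 kJ/mol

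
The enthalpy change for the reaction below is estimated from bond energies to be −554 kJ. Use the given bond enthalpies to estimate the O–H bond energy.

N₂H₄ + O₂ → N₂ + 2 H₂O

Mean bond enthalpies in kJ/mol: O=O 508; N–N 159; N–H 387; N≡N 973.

Let D be the O–H bond energy.
Σ(broken) = 4×387 + 1×159 + 1×508 = 2215
Σ(formed) = 1×973 + 4×D = 973 + 4D
ΔH = Σ(broken) − Σ(formed) = (2215) − (973 + 4D) = +1242 − 4D
Setting this equal to −554 kJ gives 4D = 1796, so D = 449 kJ/mol.

D(O–H) ≈ 449 kJ/mol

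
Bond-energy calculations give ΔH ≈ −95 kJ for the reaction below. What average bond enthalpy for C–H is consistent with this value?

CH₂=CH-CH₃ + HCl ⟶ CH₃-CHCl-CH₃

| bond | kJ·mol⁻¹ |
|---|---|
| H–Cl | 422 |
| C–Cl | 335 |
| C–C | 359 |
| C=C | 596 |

Let D be the C–H bond energy.
Σ(broken) = 1×359 + 6×D + 1×596 + 1×422 = 1377 + 6D
Σ(formed) = 2×359 + 1×335 + 7×D = 1053 + 7D
ΔH = Σ(broken) − Σ(formed) = (1377 + 6D) − (1053 + 7D) = +324 − D
Setting this equal to −95 kJ gives D = 419 kJ/mol.

D(C–H) ≈ 419 kJ/mol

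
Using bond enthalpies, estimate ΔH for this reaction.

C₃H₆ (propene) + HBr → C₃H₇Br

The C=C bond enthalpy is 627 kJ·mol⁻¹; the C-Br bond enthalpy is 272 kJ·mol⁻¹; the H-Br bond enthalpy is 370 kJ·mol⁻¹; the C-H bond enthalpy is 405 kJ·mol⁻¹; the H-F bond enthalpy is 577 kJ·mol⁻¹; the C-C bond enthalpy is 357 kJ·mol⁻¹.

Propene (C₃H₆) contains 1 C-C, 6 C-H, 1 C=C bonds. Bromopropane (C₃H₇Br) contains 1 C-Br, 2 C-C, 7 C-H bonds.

Bonds broken (reactants):
  C-C: 1 × 357 = 357
  C-H: 6 × 405 = 2430
  C=C: 1 × 627 = 627
  H-Br: 1 × 370 = 370
  Σ(broken) = 3784 kJ
Bonds formed (products):
  C-Br: 1 × 272 = 272
  C-C: 2 × 357 = 714
  C-H: 7 × 405 = 2835
  Σ(formed) = 3821 kJ
ΔH = Σ(broken) − Σ(formed) = 3784 − 3821 = −37 kJ

ΔH ≈ −37 kJ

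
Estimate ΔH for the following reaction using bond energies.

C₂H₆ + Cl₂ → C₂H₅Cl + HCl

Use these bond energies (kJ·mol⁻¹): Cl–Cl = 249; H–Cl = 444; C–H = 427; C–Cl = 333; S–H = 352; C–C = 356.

Bonds broken (reactants):
  C–C: 1 × 356 = 356
  C–H: 6 × 427 = 2562
  Cl–Cl: 1 × 249 = 249
  Σ(broken) = 3167 kJ
Bonds formed (products):
  C–C: 1 × 356 = 356
  C–Cl: 1 × 333 = 333
  C–H: 5 × 427 = 2135
  H–Cl: 1 × 444 = 444
  Σ(formed) = 3268 kJ
ΔH = Σ(broken) − Σ(formed) = 3167 − 3268 = −101 kJ

ΔH ≈ −101 kJ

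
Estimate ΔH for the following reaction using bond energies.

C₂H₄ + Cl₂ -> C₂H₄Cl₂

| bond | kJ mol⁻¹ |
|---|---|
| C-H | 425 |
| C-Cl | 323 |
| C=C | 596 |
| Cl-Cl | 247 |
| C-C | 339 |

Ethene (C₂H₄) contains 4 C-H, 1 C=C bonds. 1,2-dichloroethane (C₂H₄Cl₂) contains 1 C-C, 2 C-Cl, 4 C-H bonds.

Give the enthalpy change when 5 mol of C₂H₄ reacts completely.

ΔH = −710 kJ

Bonds broken (reactants):
  C-H: 4 × 425 = 1700
  C=C: 1 × 596 = 596
  Cl-Cl: 1 × 247 = 247
  Σ(broken) = 2543 kJ
Bonds formed (products):
  C-C: 1 × 339 = 339
  C-Cl: 2 × 323 = 646
  C-H: 4 × 425 = 1700
  Σ(formed) = 2685 kJ
ΔH = Σ(broken) − Σ(formed) = 2543 − 2685 = −142 kJ
For 5× the reaction as written: 5 × (−142) = −710 kJ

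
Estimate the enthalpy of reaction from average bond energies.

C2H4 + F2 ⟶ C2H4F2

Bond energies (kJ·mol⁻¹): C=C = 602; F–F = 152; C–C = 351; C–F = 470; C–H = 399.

ΔH ≈ −537 kJ

Bonds broken (reactants):
  C–H: 4 × 399 = 1596
  C=C: 1 × 602 = 602
  F–F: 1 × 152 = 152
  Σ(broken) = 2350 kJ
Bonds formed (products):
  C–C: 1 × 351 = 351
  C–F: 2 × 470 = 940
  C–H: 4 × 399 = 1596
  Σ(formed) = 2887 kJ
ΔH = Σ(broken) − Σ(formed) = 2350 − 2887 = −537 kJ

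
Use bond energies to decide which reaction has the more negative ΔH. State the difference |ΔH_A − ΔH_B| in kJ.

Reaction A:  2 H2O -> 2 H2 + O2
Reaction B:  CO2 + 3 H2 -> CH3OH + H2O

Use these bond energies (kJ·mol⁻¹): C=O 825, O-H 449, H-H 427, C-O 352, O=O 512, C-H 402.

Reaction A:
  Bonds broken (reactants):
    O-H: 4 × 449 = 1796
    Σ(broken) = 1796 kJ
  Bonds formed (products):
    H-H: 2 × 427 = 854
    O=O: 1 × 512 = 512
    Σ(formed) = 1366 kJ
  ΔH_A = 1796 − 1366 = +430 kJ
Reaction B:
  Bonds broken (reactants):
    C=O: 2 × 825 = 1650
    H-H: 3 × 427 = 1281
    Σ(broken) = 2931 kJ
  Bonds formed (products):
    C-H: 3 × 402 = 1206
    C-O: 1 × 352 = 352
    O-H: 3 × 449 = 1347
    Σ(formed) = 2905 kJ
  ΔH_B = 2931 − 2905 = +26 kJ
ΔH_A − ΔH_B = +404 kJ, so reaction B has the more negative ΔH; |ΔH_A − ΔH_B| = 404 kJ.

Reaction B, by 404 kJ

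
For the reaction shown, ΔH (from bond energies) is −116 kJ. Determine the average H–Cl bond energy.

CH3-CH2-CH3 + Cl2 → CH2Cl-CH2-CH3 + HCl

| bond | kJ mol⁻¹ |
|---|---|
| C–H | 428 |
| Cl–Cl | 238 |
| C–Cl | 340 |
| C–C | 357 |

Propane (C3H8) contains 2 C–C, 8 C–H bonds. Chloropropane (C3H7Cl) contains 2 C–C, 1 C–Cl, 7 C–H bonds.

D(H–Cl) ≈ 442 kJ/mol

Let D be the H–Cl bond energy.
Σ(broken) = 2×357 + 8×428 + 1×238 = 4376
Σ(formed) = 2×357 + 1×340 + 7×428 + 1×D = 4050 + D
ΔH = Σ(broken) − Σ(formed) = (4376) − (4050 + D) = +326 − D
Setting this equal to −116 kJ gives D = 442 kJ/mol.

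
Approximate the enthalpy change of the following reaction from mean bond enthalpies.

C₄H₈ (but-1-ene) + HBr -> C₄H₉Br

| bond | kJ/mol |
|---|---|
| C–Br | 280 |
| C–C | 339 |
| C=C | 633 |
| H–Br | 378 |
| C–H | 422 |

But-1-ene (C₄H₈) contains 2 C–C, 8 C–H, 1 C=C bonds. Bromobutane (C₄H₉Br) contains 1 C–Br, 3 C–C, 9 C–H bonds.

Bonds broken (reactants):
  C–C: 2 × 339 = 678
  C–H: 8 × 422 = 3376
  C=C: 1 × 633 = 633
  H–Br: 1 × 378 = 378
  Σ(broken) = 5065 kJ
Bonds formed (products):
  C–Br: 1 × 280 = 280
  C–C: 3 × 339 = 1017
  C–H: 9 × 422 = 3798
  Σ(formed) = 5095 kJ
ΔH = Σ(broken) − Σ(formed) = 5065 − 5095 = −30 kJ

ΔH ≈ −30 kJ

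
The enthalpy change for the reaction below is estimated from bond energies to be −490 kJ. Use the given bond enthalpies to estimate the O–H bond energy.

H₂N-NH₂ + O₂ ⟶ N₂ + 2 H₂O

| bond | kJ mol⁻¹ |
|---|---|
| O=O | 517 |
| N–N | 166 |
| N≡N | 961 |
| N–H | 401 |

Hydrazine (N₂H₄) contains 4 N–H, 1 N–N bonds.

D(O–H) ≈ 454 kJ/mol

Let D be the O–H bond energy.
Σ(broken) = 4×401 + 1×166 + 1×517 = 2287
Σ(formed) = 1×961 + 4×D = 961 + 4D
ΔH = Σ(broken) − Σ(formed) = (2287) − (961 + 4D) = +1326 − 4D
Setting this equal to −490 kJ gives 4D = 1816, so D = 454 kJ/mol.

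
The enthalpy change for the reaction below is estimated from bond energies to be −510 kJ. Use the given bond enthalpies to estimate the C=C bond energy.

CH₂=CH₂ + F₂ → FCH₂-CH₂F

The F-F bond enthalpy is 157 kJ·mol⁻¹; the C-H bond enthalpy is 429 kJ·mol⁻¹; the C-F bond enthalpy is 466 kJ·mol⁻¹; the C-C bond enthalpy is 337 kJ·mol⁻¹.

D(C=C) ≈ 602 kJ/mol

Let D be the C=C bond energy.
Σ(broken) = 4×429 + 1×D + 1×157 = 1873 + D
Σ(formed) = 1×337 + 2×466 + 4×429 = 2985
ΔH = Σ(broken) − Σ(formed) = (1873 + D) − (2985) = −1112 + D
Setting this equal to −510 kJ gives D = 602 kJ/mol.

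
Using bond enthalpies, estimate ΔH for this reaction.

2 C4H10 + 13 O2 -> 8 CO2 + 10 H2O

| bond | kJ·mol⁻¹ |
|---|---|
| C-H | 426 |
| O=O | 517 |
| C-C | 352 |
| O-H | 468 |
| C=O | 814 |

ΔH ≈ −5031 kJ

Bonds broken (reactants):
  C-C: 6 × 352 = 2112
  C-H: 20 × 426 = 8520
  O=O: 13 × 517 = 6721
  Σ(broken) = 17353 kJ
Bonds formed (products):
  C=O: 16 × 814 = 13024
  O-H: 20 × 468 = 9360
  Σ(formed) = 22384 kJ
ΔH = Σ(broken) − Σ(formed) = 17353 − 22384 = −5031 kJ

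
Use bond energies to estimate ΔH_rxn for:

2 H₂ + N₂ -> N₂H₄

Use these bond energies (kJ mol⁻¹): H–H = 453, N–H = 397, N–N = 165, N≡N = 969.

ΔH ≈ +122 kJ

Bonds broken (reactants):
  H–H: 2 × 453 = 906
  N≡N: 1 × 969 = 969
  Σ(broken) = 1875 kJ
Bonds formed (products):
  N–H: 4 × 397 = 1588
  N–N: 1 × 165 = 165
  Σ(formed) = 1753 kJ
ΔH = Σ(broken) − Σ(formed) = 1875 − 1753 = +122 kJ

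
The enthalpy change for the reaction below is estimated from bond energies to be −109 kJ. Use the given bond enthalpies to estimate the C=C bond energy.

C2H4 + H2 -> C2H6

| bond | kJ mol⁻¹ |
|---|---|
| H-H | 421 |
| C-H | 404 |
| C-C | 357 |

D(C=C) ≈ 635 kJ/mol

Let D be the C=C bond energy.
Σ(broken) = 4×404 + 1×D + 1×421 = 2037 + D
Σ(formed) = 1×357 + 6×404 = 2781
ΔH = Σ(broken) − Σ(formed) = (2037 + D) − (2781) = −744 + D
Setting this equal to −109 kJ gives D = 635 kJ/mol.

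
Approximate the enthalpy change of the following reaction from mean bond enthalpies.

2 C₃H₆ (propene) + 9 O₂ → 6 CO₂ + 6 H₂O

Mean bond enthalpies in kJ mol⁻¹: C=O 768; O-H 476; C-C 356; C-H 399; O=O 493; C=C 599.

Bonds broken (reactants):
  C-C: 2 × 356 = 712
  C-H: 12 × 399 = 4788
  C=C: 2 × 599 = 1198
  O=O: 9 × 493 = 4437
  Σ(broken) = 11135 kJ
Bonds formed (products):
  C=O: 12 × 768 = 9216
  O-H: 12 × 476 = 5712
  Σ(formed) = 14928 kJ
ΔH = Σ(broken) − Σ(formed) = 11135 − 14928 = −3793 kJ

ΔH ≈ −3793 kJ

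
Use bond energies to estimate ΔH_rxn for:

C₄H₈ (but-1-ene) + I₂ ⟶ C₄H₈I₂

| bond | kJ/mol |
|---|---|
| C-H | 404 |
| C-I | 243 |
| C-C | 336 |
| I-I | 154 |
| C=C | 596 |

ΔH ≈ −72 kJ

Bonds broken (reactants):
  C-C: 2 × 336 = 672
  C-H: 8 × 404 = 3232
  C=C: 1 × 596 = 596
  I-I: 1 × 154 = 154
  Σ(broken) = 4654 kJ
Bonds formed (products):
  C-C: 3 × 336 = 1008
  C-H: 8 × 404 = 3232
  C-I: 2 × 243 = 486
  Σ(formed) = 4726 kJ
ΔH = Σ(broken) − Σ(formed) = 4654 − 4726 = −72 kJ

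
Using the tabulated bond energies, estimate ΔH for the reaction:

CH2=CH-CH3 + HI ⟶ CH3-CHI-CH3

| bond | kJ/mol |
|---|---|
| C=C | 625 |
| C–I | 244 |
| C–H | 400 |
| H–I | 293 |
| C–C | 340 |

ΔH ≈ −66 kJ

Bonds broken (reactants):
  C–C: 1 × 340 = 340
  C–H: 6 × 400 = 2400
  C=C: 1 × 625 = 625
  H–I: 1 × 293 = 293
  Σ(broken) = 3658 kJ
Bonds formed (products):
  C–C: 2 × 340 = 680
  C–H: 7 × 400 = 2800
  C–I: 1 × 244 = 244
  Σ(formed) = 3724 kJ
ΔH = Σ(broken) − Σ(formed) = 3658 − 3724 = −66 kJ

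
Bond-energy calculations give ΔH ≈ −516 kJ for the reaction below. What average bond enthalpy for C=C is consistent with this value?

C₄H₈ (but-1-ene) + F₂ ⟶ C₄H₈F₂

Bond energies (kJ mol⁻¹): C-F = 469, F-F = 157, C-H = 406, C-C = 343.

D(C=C) ≈ 608 kJ/mol

Let D be the C=C bond energy.
Σ(broken) = 2×343 + 8×406 + 1×D + 1×157 = 4091 + D
Σ(formed) = 3×343 + 2×469 + 8×406 = 5215
ΔH = Σ(broken) − Σ(formed) = (4091 + D) − (5215) = −1124 + D
Setting this equal to −516 kJ gives D = 608 kJ/mol.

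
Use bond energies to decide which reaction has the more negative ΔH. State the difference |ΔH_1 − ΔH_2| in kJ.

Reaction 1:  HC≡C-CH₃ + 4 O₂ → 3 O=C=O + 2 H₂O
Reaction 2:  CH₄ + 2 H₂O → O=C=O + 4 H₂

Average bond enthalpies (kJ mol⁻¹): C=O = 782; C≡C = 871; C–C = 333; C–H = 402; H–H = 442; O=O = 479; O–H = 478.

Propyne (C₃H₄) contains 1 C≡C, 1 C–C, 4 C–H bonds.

Reaction 1, by 2064 kJ

Reaction 1:
  Bonds broken (reactants):
    C≡C: 1 × 871 = 871
    C–C: 1 × 333 = 333
    C–H: 4 × 402 = 1608
    O=O: 4 × 479 = 1916
    Σ(broken) = 4728 kJ
  Bonds formed (products):
    C=O: 6 × 782 = 4692
    O–H: 4 × 478 = 1912
    Σ(formed) = 6604 kJ
  ΔH_1 = 4728 − 6604 = −1876 kJ
Reaction 2:
  Bonds broken (reactants):
    C–H: 4 × 402 = 1608
    O–H: 4 × 478 = 1912
    Σ(broken) = 3520 kJ
  Bonds formed (products):
    C=O: 2 × 782 = 1564
    H–H: 4 × 442 = 1768
    Σ(formed) = 3332 kJ
  ΔH_2 = 3520 − 3332 = +188 kJ
ΔH_1 − ΔH_2 = −2064 kJ, so reaction 1 has the more negative ΔH; |ΔH_1 − ΔH_2| = 2064 kJ.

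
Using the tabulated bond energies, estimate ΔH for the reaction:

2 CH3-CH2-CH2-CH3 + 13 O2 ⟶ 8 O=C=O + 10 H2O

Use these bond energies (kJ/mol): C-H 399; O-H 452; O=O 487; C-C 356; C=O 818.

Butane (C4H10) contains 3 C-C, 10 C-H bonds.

ΔH ≈ −5681 kJ

Bonds broken (reactants):
  C-C: 6 × 356 = 2136
  C-H: 20 × 399 = 7980
  O=O: 13 × 487 = 6331
  Σ(broken) = 16447 kJ
Bonds formed (products):
  C=O: 16 × 818 = 13088
  O-H: 20 × 452 = 9040
  Σ(formed) = 22128 kJ
ΔH = Σ(broken) − Σ(formed) = 16447 − 22128 = −5681 kJ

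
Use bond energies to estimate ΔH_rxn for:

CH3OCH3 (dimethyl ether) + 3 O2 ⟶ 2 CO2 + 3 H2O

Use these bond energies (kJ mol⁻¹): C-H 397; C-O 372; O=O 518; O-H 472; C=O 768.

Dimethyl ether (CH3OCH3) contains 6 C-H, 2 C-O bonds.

Bonds broken (reactants):
  C-H: 6 × 397 = 2382
  C-O: 2 × 372 = 744
  O=O: 3 × 518 = 1554
  Σ(broken) = 4680 kJ
Bonds formed (products):
  C=O: 4 × 768 = 3072
  O-H: 6 × 472 = 2832
  Σ(formed) = 5904 kJ
ΔH = Σ(broken) − Σ(formed) = 4680 − 5904 = −1224 kJ

ΔH ≈ −1224 kJ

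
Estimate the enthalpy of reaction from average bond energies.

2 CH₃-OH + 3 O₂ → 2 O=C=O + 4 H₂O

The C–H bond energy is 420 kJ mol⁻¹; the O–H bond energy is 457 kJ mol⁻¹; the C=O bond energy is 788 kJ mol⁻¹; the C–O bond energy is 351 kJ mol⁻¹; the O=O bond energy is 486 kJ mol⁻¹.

ΔH ≈ −1214 kJ

Bonds broken (reactants):
  C–H: 6 × 420 = 2520
  C–O: 2 × 351 = 702
  O–H: 2 × 457 = 914
  O=O: 3 × 486 = 1458
  Σ(broken) = 5594 kJ
Bonds formed (products):
  C=O: 4 × 788 = 3152
  O–H: 8 × 457 = 3656
  Σ(formed) = 6808 kJ
ΔH = Σ(broken) − Σ(formed) = 5594 − 6808 = −1214 kJ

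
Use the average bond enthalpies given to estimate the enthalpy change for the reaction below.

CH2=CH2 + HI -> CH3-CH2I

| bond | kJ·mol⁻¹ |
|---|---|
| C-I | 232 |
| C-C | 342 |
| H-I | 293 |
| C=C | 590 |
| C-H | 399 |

Bonds broken (reactants):
  C-H: 4 × 399 = 1596
  C=C: 1 × 590 = 590
  H-I: 1 × 293 = 293
  Σ(broken) = 2479 kJ
Bonds formed (products):
  C-C: 1 × 342 = 342
  C-H: 5 × 399 = 1995
  C-I: 1 × 232 = 232
  Σ(formed) = 2569 kJ
ΔH = Σ(broken) − Σ(formed) = 2479 − 2569 = −90 kJ

ΔH ≈ −90 kJ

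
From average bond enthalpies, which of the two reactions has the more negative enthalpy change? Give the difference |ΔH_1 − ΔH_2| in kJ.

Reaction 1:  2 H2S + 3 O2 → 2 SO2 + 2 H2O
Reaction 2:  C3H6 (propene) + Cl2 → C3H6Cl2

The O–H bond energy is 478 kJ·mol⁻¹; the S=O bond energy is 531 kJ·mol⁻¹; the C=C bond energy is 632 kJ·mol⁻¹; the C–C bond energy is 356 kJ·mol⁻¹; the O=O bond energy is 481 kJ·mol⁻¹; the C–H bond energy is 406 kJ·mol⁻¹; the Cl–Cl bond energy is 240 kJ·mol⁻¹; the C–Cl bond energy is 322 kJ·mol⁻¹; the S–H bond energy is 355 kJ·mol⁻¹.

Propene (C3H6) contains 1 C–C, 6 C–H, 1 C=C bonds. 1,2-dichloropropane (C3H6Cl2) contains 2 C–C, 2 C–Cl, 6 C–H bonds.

Reaction 1, by 1045 kJ

Reaction 1:
  Bonds broken (reactants):
    O=O: 3 × 481 = 1443
    S–H: 4 × 355 = 1420
    Σ(broken) = 2863 kJ
  Bonds formed (products):
    O–H: 4 × 478 = 1912
    S=O: 4 × 531 = 2124
    Σ(formed) = 4036 kJ
  ΔH_1 = 2863 − 4036 = −1173 kJ
Reaction 2:
  Bonds broken (reactants):
    C–C: 1 × 356 = 356
    C–H: 6 × 406 = 2436
    C=C: 1 × 632 = 632
    Cl–Cl: 1 × 240 = 240
    Σ(broken) = 3664 kJ
  Bonds formed (products):
    C–C: 2 × 356 = 712
    C–Cl: 2 × 322 = 644
    C–H: 6 × 406 = 2436
    Σ(formed) = 3792 kJ
  ΔH_2 = 3664 − 3792 = −128 kJ
ΔH_1 − ΔH_2 = −1045 kJ, so reaction 1 has the more negative ΔH; |ΔH_1 − ΔH_2| = 1045 kJ.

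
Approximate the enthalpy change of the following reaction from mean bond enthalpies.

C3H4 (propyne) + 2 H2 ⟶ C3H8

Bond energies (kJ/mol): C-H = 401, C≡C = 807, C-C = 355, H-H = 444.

ΔH ≈ −264 kJ

Bonds broken (reactants):
  C≡C: 1 × 807 = 807
  C-C: 1 × 355 = 355
  C-H: 4 × 401 = 1604
  H-H: 2 × 444 = 888
  Σ(broken) = 3654 kJ
Bonds formed (products):
  C-C: 2 × 355 = 710
  C-H: 8 × 401 = 3208
  Σ(formed) = 3918 kJ
ΔH = Σ(broken) − Σ(formed) = 3654 − 3918 = −264 kJ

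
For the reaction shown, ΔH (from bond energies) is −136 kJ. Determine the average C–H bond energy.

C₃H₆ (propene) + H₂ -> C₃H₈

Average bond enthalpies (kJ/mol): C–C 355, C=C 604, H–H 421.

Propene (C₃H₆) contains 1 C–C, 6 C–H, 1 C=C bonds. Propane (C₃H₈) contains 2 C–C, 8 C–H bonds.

D(C–H) ≈ 403 kJ/mol

Let D be the C–H bond energy.
Σ(broken) = 1×355 + 6×D + 1×604 + 1×421 = 1380 + 6D
Σ(formed) = 2×355 + 8×D = 710 + 8D
ΔH = Σ(broken) − Σ(formed) = (1380 + 6D) − (710 + 8D) = +670 − 2D
Setting this equal to −136 kJ gives 2D = 806, so D = 403 kJ/mol.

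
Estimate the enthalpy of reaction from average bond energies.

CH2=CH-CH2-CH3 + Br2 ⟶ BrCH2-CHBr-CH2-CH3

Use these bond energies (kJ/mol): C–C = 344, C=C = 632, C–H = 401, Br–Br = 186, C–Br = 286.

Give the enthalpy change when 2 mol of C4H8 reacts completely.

Bonds broken (reactants):
  Br–Br: 1 × 186 = 186
  C–C: 2 × 344 = 688
  C–H: 8 × 401 = 3208
  C=C: 1 × 632 = 632
  Σ(broken) = 4714 kJ
Bonds formed (products):
  C–Br: 2 × 286 = 572
  C–C: 3 × 344 = 1032
  C–H: 8 × 401 = 3208
  Σ(formed) = 4812 kJ
ΔH = Σ(broken) − Σ(formed) = 4714 − 4812 = −98 kJ
For 2× the reaction as written: 2 × (−98) = −196 kJ

ΔH = −196 kJ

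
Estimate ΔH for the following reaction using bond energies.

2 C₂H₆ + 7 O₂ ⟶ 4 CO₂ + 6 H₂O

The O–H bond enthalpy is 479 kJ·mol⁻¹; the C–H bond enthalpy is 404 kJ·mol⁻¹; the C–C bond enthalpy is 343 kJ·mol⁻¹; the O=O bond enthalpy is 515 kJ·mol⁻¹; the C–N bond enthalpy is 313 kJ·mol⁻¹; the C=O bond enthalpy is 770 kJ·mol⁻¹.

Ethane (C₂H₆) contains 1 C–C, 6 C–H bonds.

Bonds broken (reactants):
  C–C: 2 × 343 = 686
  C–H: 12 × 404 = 4848
  O=O: 7 × 515 = 3605
  Σ(broken) = 9139 kJ
Bonds formed (products):
  C=O: 8 × 770 = 6160
  O–H: 12 × 479 = 5748
  Σ(formed) = 11908 kJ
ΔH = Σ(broken) − Σ(formed) = 9139 − 11908 = −2769 kJ

ΔH ≈ −2769 kJ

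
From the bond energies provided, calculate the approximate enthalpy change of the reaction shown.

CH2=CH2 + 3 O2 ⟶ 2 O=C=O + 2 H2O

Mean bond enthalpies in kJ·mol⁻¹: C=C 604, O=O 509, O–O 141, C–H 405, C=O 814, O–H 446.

ΔH ≈ −1289 kJ

Bonds broken (reactants):
  C–H: 4 × 405 = 1620
  C=C: 1 × 604 = 604
  O=O: 3 × 509 = 1527
  Σ(broken) = 3751 kJ
Bonds formed (products):
  C=O: 4 × 814 = 3256
  O–H: 4 × 446 = 1784
  Σ(formed) = 5040 kJ
ΔH = Σ(broken) − Σ(formed) = 3751 − 5040 = −1289 kJ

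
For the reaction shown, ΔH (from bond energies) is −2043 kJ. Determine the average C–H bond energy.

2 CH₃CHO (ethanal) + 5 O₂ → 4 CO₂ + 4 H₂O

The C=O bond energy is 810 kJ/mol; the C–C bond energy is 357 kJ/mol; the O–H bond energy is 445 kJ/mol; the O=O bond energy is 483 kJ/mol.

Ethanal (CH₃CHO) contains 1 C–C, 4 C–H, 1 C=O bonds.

D(C–H) ≈ 406 kJ/mol

Let D be the C–H bond energy.
Σ(broken) = 2×357 + 8×D + 2×810 + 5×483 = 4749 + 8D
Σ(formed) = 8×810 + 8×445 = 10040
ΔH = Σ(broken) − Σ(formed) = (4749 + 8D) − (10040) = −5291 + 8D
Setting this equal to −2043 kJ gives 8D = 3248, so D = 406 kJ/mol.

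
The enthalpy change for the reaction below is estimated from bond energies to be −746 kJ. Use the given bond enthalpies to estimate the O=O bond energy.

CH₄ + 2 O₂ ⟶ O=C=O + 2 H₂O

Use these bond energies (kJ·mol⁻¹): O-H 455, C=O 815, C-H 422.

D(O=O) ≈ 508 kJ/mol

Let D be the O=O bond energy.
Σ(broken) = 4×422 + 2×D = 1688 + 2D
Σ(formed) = 2×815 + 4×455 = 3450
ΔH = Σ(broken) − Σ(formed) = (1688 + 2D) − (3450) = −1762 + 2D
Setting this equal to −746 kJ gives 2D = 1016, so D = 508 kJ/mol.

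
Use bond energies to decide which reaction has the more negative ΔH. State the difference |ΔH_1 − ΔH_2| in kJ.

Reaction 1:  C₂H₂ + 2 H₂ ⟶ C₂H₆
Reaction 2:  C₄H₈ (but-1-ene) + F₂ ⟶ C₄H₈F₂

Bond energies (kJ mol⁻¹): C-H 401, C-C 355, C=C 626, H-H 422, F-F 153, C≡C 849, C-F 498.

Reaction 1:
  Bonds broken (reactants):
    C≡C: 1 × 849 = 849
    C-H: 2 × 401 = 802
    H-H: 2 × 422 = 844
    Σ(broken) = 2495 kJ
  Bonds formed (products):
    C-C: 1 × 355 = 355
    C-H: 6 × 401 = 2406
    Σ(formed) = 2761 kJ
  ΔH_1 = 2495 − 2761 = −266 kJ
Reaction 2:
  Bonds broken (reactants):
    C-C: 2 × 355 = 710
    C-H: 8 × 401 = 3208
    C=C: 1 × 626 = 626
    F-F: 1 × 153 = 153
    Σ(broken) = 4697 kJ
  Bonds formed (products):
    C-C: 3 × 355 = 1065
    C-F: 2 × 498 = 996
    C-H: 8 × 401 = 3208
    Σ(formed) = 5269 kJ
  ΔH_2 = 4697 − 5269 = −572 kJ
ΔH_1 − ΔH_2 = +306 kJ, so reaction 2 has the more negative ΔH; |ΔH_1 − ΔH_2| = 306 kJ.

Reaction 2, by 306 kJ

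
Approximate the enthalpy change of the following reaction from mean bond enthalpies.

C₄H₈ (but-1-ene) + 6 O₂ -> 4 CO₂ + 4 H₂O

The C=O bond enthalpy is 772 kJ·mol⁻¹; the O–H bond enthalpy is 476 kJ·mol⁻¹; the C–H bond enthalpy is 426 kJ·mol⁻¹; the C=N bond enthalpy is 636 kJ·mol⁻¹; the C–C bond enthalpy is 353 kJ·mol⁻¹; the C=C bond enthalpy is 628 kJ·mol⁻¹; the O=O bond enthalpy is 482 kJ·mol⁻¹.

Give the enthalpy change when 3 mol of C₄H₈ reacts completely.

Bonds broken (reactants):
  C–C: 2 × 353 = 706
  C–H: 8 × 426 = 3408
  C=C: 1 × 628 = 628
  O=O: 6 × 482 = 2892
  Σ(broken) = 7634 kJ
Bonds formed (products):
  C=O: 8 × 772 = 6176
  O–H: 8 × 476 = 3808
  Σ(formed) = 9984 kJ
ΔH = Σ(broken) − Σ(formed) = 7634 − 9984 = −2350 kJ
For 3× the reaction as written: 3 × (−2350) = −7050 kJ

ΔH = −7050 kJ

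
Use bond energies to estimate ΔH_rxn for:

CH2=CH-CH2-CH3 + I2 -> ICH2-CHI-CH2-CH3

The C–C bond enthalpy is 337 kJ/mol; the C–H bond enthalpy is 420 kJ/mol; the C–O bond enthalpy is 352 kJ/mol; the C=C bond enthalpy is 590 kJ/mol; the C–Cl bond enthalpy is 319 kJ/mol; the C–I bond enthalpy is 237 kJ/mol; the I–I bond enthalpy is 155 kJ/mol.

Bonds broken (reactants):
  C–C: 2 × 337 = 674
  C–H: 8 × 420 = 3360
  C=C: 1 × 590 = 590
  I–I: 1 × 155 = 155
  Σ(broken) = 4779 kJ
Bonds formed (products):
  C–C: 3 × 337 = 1011
  C–H: 8 × 420 = 3360
  C–I: 2 × 237 = 474
  Σ(formed) = 4845 kJ
ΔH = Σ(broken) − Σ(formed) = 4779 − 4845 = −66 kJ

ΔH ≈ −66 kJ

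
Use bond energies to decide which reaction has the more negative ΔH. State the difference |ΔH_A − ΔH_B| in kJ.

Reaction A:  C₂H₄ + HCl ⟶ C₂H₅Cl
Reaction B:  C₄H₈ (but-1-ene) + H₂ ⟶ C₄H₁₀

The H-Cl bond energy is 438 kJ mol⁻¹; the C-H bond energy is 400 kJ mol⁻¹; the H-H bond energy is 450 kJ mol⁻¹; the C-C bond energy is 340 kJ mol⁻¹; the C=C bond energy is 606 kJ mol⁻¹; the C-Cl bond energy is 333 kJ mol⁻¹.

Reaction B, by 55 kJ

Reaction A:
  Bonds broken (reactants):
    C-H: 4 × 400 = 1600
    C=C: 1 × 606 = 606
    H-Cl: 1 × 438 = 438
    Σ(broken) = 2644 kJ
  Bonds formed (products):
    C-C: 1 × 340 = 340
    C-Cl: 1 × 333 = 333
    C-H: 5 × 400 = 2000
    Σ(formed) = 2673 kJ
  ΔH_A = 2644 − 2673 = −29 kJ
Reaction B:
  Bonds broken (reactants):
    C-C: 2 × 340 = 680
    C-H: 8 × 400 = 3200
    C=C: 1 × 606 = 606
    H-H: 1 × 450 = 450
    Σ(broken) = 4936 kJ
  Bonds formed (products):
    C-C: 3 × 340 = 1020
    C-H: 10 × 400 = 4000
    Σ(formed) = 5020 kJ
  ΔH_B = 4936 − 5020 = −84 kJ
ΔH_A − ΔH_B = +55 kJ, so reaction B has the more negative ΔH; |ΔH_A − ΔH_B| = 55 kJ.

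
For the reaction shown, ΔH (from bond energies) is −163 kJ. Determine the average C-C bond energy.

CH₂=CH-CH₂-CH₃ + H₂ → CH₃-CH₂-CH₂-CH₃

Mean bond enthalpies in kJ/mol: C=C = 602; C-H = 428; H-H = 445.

D(C-C) ≈ 354 kJ/mol

Let D be the C-C bond energy.
Σ(broken) = 2×D + 8×428 + 1×602 + 1×445 = 4471 + 2D
Σ(formed) = 3×D + 10×428 = 4280 + 3D
ΔH = Σ(broken) − Σ(formed) = (4471 + 2D) − (4280 + 3D) = +191 − D
Setting this equal to −163 kJ gives D = 354 kJ/mol.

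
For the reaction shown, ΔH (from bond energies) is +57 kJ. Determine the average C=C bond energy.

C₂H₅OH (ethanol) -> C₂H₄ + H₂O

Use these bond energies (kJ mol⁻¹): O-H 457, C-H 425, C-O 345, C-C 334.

Let D be the C=C bond energy.
Σ(broken) = 1×334 + 5×425 + 1×345 + 1×457 = 3261
Σ(formed) = 4×425 + 1×D + 2×457 = 2614 + D
ΔH = Σ(broken) − Σ(formed) = (3261) − (2614 + D) = +647 − D
Setting this equal to +57 kJ gives D = 590 kJ/mol.

D(C=C) ≈ 590 kJ/mol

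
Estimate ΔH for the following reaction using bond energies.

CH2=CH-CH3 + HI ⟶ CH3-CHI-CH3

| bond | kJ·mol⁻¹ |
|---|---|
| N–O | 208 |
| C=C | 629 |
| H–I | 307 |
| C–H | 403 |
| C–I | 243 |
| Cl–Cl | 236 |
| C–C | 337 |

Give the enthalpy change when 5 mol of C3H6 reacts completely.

Bonds broken (reactants):
  C–C: 1 × 337 = 337
  C–H: 6 × 403 = 2418
  C=C: 1 × 629 = 629
  H–I: 1 × 307 = 307
  Σ(broken) = 3691 kJ
Bonds formed (products):
  C–C: 2 × 337 = 674
  C–H: 7 × 403 = 2821
  C–I: 1 × 243 = 243
  Σ(formed) = 3738 kJ
ΔH = Σ(broken) − Σ(formed) = 3691 − 3738 = −47 kJ
For 5× the reaction as written: 5 × (−47) = −235 kJ

ΔH = −235 kJ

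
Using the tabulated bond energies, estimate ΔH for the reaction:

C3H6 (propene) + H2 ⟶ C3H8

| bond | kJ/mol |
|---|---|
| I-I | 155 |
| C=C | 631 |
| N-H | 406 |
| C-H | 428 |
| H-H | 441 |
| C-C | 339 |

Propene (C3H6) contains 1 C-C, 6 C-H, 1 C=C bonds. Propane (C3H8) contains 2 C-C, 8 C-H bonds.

Bonds broken (reactants):
  C-C: 1 × 339 = 339
  C-H: 6 × 428 = 2568
  C=C: 1 × 631 = 631
  H-H: 1 × 441 = 441
  Σ(broken) = 3979 kJ
Bonds formed (products):
  C-C: 2 × 339 = 678
  C-H: 8 × 428 = 3424
  Σ(formed) = 4102 kJ
ΔH = Σ(broken) − Σ(formed) = 3979 − 4102 = −123 kJ

ΔH ≈ −123 kJ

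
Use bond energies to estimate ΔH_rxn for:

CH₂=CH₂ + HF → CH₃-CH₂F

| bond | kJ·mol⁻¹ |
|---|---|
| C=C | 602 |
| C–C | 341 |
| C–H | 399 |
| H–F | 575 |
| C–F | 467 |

ΔH ≈ −30 kJ

Bonds broken (reactants):
  C–H: 4 × 399 = 1596
  C=C: 1 × 602 = 602
  H–F: 1 × 575 = 575
  Σ(broken) = 2773 kJ
Bonds formed (products):
  C–C: 1 × 341 = 341
  C–F: 1 × 467 = 467
  C–H: 5 × 399 = 1995
  Σ(formed) = 2803 kJ
ΔH = Σ(broken) − Σ(formed) = 2773 − 2803 = −30 kJ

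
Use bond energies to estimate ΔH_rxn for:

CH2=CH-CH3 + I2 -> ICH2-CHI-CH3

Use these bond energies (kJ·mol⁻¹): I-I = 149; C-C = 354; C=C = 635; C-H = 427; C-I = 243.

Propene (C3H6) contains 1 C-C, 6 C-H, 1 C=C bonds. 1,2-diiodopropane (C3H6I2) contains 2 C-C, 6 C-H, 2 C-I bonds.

Bonds broken (reactants):
  C-C: 1 × 354 = 354
  C-H: 6 × 427 = 2562
  C=C: 1 × 635 = 635
  I-I: 1 × 149 = 149
  Σ(broken) = 3700 kJ
Bonds formed (products):
  C-C: 2 × 354 = 708
  C-H: 6 × 427 = 2562
  C-I: 2 × 243 = 486
  Σ(formed) = 3756 kJ
ΔH = Σ(broken) − Σ(formed) = 3700 − 3756 = −56 kJ

ΔH ≈ −56 kJ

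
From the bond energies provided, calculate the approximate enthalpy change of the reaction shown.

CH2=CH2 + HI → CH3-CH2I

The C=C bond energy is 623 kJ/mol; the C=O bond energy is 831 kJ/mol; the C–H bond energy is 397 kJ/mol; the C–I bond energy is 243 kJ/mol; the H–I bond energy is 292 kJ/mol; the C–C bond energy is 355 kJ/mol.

ΔH ≈ −80 kJ

Bonds broken (reactants):
  C–H: 4 × 397 = 1588
  C=C: 1 × 623 = 623
  H–I: 1 × 292 = 292
  Σ(broken) = 2503 kJ
Bonds formed (products):
  C–C: 1 × 355 = 355
  C–H: 5 × 397 = 1985
  C–I: 1 × 243 = 243
  Σ(formed) = 2583 kJ
ΔH = Σ(broken) − Σ(formed) = 2503 − 2583 = −80 kJ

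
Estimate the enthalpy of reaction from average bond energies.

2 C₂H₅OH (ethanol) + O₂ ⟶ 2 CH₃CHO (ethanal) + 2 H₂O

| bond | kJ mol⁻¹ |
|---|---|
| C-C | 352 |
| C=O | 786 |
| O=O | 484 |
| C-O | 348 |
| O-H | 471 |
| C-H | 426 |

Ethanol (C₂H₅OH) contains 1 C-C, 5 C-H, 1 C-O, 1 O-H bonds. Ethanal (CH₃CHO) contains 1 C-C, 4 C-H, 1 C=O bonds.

Bonds broken (reactants):
  C-C: 2 × 352 = 704
  C-H: 10 × 426 = 4260
  C-O: 2 × 348 = 696
  O-H: 2 × 471 = 942
  O=O: 1 × 484 = 484
  Σ(broken) = 7086 kJ
Bonds formed (products):
  C-C: 2 × 352 = 704
  C-H: 8 × 426 = 3408
  C=O: 2 × 786 = 1572
  O-H: 4 × 471 = 1884
  Σ(formed) = 7568 kJ
ΔH = Σ(broken) − Σ(formed) = 7086 − 7568 = −482 kJ

ΔH ≈ −482 kJ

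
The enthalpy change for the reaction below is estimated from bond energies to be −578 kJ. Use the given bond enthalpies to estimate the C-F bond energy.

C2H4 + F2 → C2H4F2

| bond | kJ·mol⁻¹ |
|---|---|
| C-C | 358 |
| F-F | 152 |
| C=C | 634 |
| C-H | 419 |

D(C-F) ≈ 503 kJ/mol

Let D be the C-F bond energy.
Σ(broken) = 4×419 + 1×634 + 1×152 = 2462
Σ(formed) = 1×358 + 2×D + 4×419 = 2034 + 2D
ΔH = Σ(broken) − Σ(formed) = (2462) − (2034 + 2D) = +428 − 2D
Setting this equal to −578 kJ gives 2D = 1006, so D = 503 kJ/mol.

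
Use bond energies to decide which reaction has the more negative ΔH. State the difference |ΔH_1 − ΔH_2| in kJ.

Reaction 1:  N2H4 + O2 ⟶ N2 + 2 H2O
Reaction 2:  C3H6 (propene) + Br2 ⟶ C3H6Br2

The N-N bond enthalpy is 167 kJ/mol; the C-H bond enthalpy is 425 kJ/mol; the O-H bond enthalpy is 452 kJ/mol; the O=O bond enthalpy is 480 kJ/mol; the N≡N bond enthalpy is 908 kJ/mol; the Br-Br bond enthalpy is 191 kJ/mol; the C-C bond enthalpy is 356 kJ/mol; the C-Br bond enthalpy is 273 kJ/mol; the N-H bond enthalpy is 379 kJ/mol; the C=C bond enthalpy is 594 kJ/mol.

Reaction 1, by 436 kJ

Reaction 1:
  Bonds broken (reactants):
    N-H: 4 × 379 = 1516
    N-N: 1 × 167 = 167
    O=O: 1 × 480 = 480
    Σ(broken) = 2163 kJ
  Bonds formed (products):
    N≡N: 1 × 908 = 908
    O-H: 4 × 452 = 1808
    Σ(formed) = 2716 kJ
  ΔH_1 = 2163 − 2716 = −553 kJ
Reaction 2:
  Bonds broken (reactants):
    Br-Br: 1 × 191 = 191
    C-C: 1 × 356 = 356
    C-H: 6 × 425 = 2550
    C=C: 1 × 594 = 594
    Σ(broken) = 3691 kJ
  Bonds formed (products):
    C-Br: 2 × 273 = 546
    C-C: 2 × 356 = 712
    C-H: 6 × 425 = 2550
    Σ(formed) = 3808 kJ
  ΔH_2 = 3691 − 3808 = −117 kJ
ΔH_1 − ΔH_2 = −436 kJ, so reaction 1 has the more negative ΔH; |ΔH_1 − ΔH_2| = 436 kJ.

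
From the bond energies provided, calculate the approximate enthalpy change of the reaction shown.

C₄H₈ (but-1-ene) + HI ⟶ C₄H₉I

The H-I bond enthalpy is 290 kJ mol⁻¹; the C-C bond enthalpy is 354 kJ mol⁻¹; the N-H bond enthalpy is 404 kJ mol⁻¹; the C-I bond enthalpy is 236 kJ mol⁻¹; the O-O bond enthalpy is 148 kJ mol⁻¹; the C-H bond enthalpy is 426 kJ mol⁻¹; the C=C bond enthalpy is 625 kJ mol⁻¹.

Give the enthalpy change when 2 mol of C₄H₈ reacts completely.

ΔH = −202 kJ

Bonds broken (reactants):
  C-C: 2 × 354 = 708
  C-H: 8 × 426 = 3408
  C=C: 1 × 625 = 625
  H-I: 1 × 290 = 290
  Σ(broken) = 5031 kJ
Bonds formed (products):
  C-C: 3 × 354 = 1062
  C-H: 9 × 426 = 3834
  C-I: 1 × 236 = 236
  Σ(formed) = 5132 kJ
ΔH = Σ(broken) − Σ(formed) = 5031 − 5132 = −101 kJ
For 2× the reaction as written: 2 × (−101) = −202 kJ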